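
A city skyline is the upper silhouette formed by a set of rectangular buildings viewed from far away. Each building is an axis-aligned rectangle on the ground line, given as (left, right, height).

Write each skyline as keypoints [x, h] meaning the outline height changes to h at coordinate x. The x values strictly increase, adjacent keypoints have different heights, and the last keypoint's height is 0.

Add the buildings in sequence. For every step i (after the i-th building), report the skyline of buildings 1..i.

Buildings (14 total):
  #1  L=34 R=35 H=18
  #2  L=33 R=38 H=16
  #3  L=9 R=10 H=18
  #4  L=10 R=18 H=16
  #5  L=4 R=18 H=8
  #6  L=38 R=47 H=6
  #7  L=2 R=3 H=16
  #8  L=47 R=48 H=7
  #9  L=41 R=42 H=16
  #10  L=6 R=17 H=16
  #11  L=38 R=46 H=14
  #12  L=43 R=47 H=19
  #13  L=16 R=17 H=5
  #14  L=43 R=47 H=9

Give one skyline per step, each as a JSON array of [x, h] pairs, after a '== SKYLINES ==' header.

== SKYLINES ==
[[34,18],[35,0]]
[[33,16],[34,18],[35,16],[38,0]]
[[9,18],[10,0],[33,16],[34,18],[35,16],[38,0]]
[[9,18],[10,16],[18,0],[33,16],[34,18],[35,16],[38,0]]
[[4,8],[9,18],[10,16],[18,0],[33,16],[34,18],[35,16],[38,0]]
[[4,8],[9,18],[10,16],[18,0],[33,16],[34,18],[35,16],[38,6],[47,0]]
[[2,16],[3,0],[4,8],[9,18],[10,16],[18,0],[33,16],[34,18],[35,16],[38,6],[47,0]]
[[2,16],[3,0],[4,8],[9,18],[10,16],[18,0],[33,16],[34,18],[35,16],[38,6],[47,7],[48,0]]
[[2,16],[3,0],[4,8],[9,18],[10,16],[18,0],[33,16],[34,18],[35,16],[38,6],[41,16],[42,6],[47,7],[48,0]]
[[2,16],[3,0],[4,8],[6,16],[9,18],[10,16],[18,0],[33,16],[34,18],[35,16],[38,6],[41,16],[42,6],[47,7],[48,0]]
[[2,16],[3,0],[4,8],[6,16],[9,18],[10,16],[18,0],[33,16],[34,18],[35,16],[38,14],[41,16],[42,14],[46,6],[47,7],[48,0]]
[[2,16],[3,0],[4,8],[6,16],[9,18],[10,16],[18,0],[33,16],[34,18],[35,16],[38,14],[41,16],[42,14],[43,19],[47,7],[48,0]]
[[2,16],[3,0],[4,8],[6,16],[9,18],[10,16],[18,0],[33,16],[34,18],[35,16],[38,14],[41,16],[42,14],[43,19],[47,7],[48,0]]
[[2,16],[3,0],[4,8],[6,16],[9,18],[10,16],[18,0],[33,16],[34,18],[35,16],[38,14],[41,16],[42,14],[43,19],[47,7],[48,0]]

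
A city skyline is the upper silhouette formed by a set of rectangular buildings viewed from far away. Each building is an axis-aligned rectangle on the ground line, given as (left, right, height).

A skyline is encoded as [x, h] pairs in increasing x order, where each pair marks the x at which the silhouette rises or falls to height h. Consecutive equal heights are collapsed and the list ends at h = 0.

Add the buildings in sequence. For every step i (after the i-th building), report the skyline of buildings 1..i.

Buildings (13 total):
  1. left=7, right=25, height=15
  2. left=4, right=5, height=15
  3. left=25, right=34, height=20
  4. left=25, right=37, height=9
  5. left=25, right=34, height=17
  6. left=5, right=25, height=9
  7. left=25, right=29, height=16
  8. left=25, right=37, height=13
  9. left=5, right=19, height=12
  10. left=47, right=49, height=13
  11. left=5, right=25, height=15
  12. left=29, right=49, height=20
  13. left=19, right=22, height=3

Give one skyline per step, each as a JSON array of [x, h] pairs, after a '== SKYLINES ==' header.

== SKYLINES ==
[[7,15],[25,0]]
[[4,15],[5,0],[7,15],[25,0]]
[[4,15],[5,0],[7,15],[25,20],[34,0]]
[[4,15],[5,0],[7,15],[25,20],[34,9],[37,0]]
[[4,15],[5,0],[7,15],[25,20],[34,9],[37,0]]
[[4,15],[5,9],[7,15],[25,20],[34,9],[37,0]]
[[4,15],[5,9],[7,15],[25,20],[34,9],[37,0]]
[[4,15],[5,9],[7,15],[25,20],[34,13],[37,0]]
[[4,15],[5,12],[7,15],[25,20],[34,13],[37,0]]
[[4,15],[5,12],[7,15],[25,20],[34,13],[37,0],[47,13],[49,0]]
[[4,15],[25,20],[34,13],[37,0],[47,13],[49,0]]
[[4,15],[25,20],[49,0]]
[[4,15],[25,20],[49,0]]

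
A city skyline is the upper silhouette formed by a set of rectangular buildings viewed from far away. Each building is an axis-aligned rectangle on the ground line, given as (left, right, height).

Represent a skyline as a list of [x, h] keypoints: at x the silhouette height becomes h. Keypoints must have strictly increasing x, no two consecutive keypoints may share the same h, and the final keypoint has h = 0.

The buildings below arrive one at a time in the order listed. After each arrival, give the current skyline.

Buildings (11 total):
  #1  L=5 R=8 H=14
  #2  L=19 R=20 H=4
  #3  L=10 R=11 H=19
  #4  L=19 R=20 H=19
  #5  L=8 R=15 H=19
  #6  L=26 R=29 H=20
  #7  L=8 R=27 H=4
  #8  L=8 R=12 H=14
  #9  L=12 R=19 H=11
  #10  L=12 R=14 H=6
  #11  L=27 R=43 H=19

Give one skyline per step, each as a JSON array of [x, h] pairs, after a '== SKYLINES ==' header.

== SKYLINES ==
[[5,14],[8,0]]
[[5,14],[8,0],[19,4],[20,0]]
[[5,14],[8,0],[10,19],[11,0],[19,4],[20,0]]
[[5,14],[8,0],[10,19],[11,0],[19,19],[20,0]]
[[5,14],[8,19],[15,0],[19,19],[20,0]]
[[5,14],[8,19],[15,0],[19,19],[20,0],[26,20],[29,0]]
[[5,14],[8,19],[15,4],[19,19],[20,4],[26,20],[29,0]]
[[5,14],[8,19],[15,4],[19,19],[20,4],[26,20],[29,0]]
[[5,14],[8,19],[15,11],[19,19],[20,4],[26,20],[29,0]]
[[5,14],[8,19],[15,11],[19,19],[20,4],[26,20],[29,0]]
[[5,14],[8,19],[15,11],[19,19],[20,4],[26,20],[29,19],[43,0]]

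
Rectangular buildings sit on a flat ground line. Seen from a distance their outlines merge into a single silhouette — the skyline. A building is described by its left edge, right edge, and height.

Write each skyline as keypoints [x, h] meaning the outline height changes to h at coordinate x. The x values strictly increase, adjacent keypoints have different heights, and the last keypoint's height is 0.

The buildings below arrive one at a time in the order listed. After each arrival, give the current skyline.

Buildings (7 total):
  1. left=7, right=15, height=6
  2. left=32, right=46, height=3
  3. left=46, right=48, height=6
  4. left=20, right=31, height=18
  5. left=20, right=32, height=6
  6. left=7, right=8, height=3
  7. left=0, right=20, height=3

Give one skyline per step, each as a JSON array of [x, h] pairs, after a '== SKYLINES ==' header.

== SKYLINES ==
[[7,6],[15,0]]
[[7,6],[15,0],[32,3],[46,0]]
[[7,6],[15,0],[32,3],[46,6],[48,0]]
[[7,6],[15,0],[20,18],[31,0],[32,3],[46,6],[48,0]]
[[7,6],[15,0],[20,18],[31,6],[32,3],[46,6],[48,0]]
[[7,6],[15,0],[20,18],[31,6],[32,3],[46,6],[48,0]]
[[0,3],[7,6],[15,3],[20,18],[31,6],[32,3],[46,6],[48,0]]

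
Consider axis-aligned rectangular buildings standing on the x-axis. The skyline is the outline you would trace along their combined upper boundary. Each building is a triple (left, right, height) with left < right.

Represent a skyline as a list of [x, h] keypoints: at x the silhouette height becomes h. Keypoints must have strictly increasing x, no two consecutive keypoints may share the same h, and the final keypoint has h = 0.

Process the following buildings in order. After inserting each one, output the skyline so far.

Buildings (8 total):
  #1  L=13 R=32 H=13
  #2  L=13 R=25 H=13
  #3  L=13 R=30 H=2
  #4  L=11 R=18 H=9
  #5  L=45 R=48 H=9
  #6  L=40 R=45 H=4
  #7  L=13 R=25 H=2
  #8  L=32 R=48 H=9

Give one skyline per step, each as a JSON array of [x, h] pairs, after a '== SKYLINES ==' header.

== SKYLINES ==
[[13,13],[32,0]]
[[13,13],[32,0]]
[[13,13],[32,0]]
[[11,9],[13,13],[32,0]]
[[11,9],[13,13],[32,0],[45,9],[48,0]]
[[11,9],[13,13],[32,0],[40,4],[45,9],[48,0]]
[[11,9],[13,13],[32,0],[40,4],[45,9],[48,0]]
[[11,9],[13,13],[32,9],[48,0]]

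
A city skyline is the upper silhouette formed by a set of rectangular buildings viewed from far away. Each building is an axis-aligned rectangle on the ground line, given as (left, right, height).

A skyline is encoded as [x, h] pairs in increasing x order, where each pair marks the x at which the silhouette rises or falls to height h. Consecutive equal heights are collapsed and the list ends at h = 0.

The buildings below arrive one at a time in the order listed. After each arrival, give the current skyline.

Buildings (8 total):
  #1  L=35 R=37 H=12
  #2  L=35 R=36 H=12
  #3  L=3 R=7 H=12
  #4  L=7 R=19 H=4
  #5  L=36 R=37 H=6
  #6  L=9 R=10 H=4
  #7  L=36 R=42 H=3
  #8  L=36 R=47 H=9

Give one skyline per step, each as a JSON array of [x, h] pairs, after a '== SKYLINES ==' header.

== SKYLINES ==
[[35,12],[37,0]]
[[35,12],[37,0]]
[[3,12],[7,0],[35,12],[37,0]]
[[3,12],[7,4],[19,0],[35,12],[37,0]]
[[3,12],[7,4],[19,0],[35,12],[37,0]]
[[3,12],[7,4],[19,0],[35,12],[37,0]]
[[3,12],[7,4],[19,0],[35,12],[37,3],[42,0]]
[[3,12],[7,4],[19,0],[35,12],[37,9],[47,0]]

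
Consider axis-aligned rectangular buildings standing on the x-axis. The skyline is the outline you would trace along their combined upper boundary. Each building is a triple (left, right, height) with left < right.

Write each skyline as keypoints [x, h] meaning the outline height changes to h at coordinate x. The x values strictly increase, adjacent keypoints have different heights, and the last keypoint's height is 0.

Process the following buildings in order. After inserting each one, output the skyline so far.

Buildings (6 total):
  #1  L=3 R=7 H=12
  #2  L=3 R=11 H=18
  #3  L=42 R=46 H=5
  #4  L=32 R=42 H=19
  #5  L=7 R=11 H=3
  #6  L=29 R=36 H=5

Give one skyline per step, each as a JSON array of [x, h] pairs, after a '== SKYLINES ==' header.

== SKYLINES ==
[[3,12],[7,0]]
[[3,18],[11,0]]
[[3,18],[11,0],[42,5],[46,0]]
[[3,18],[11,0],[32,19],[42,5],[46,0]]
[[3,18],[11,0],[32,19],[42,5],[46,0]]
[[3,18],[11,0],[29,5],[32,19],[42,5],[46,0]]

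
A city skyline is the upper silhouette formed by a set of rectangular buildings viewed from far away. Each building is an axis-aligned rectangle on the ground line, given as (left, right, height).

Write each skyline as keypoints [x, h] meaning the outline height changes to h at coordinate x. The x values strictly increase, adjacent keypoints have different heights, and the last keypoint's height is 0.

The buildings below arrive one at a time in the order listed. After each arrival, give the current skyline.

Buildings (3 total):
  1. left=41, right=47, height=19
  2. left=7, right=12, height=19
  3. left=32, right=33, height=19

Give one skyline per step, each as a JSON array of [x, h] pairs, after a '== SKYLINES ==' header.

== SKYLINES ==
[[41,19],[47,0]]
[[7,19],[12,0],[41,19],[47,0]]
[[7,19],[12,0],[32,19],[33,0],[41,19],[47,0]]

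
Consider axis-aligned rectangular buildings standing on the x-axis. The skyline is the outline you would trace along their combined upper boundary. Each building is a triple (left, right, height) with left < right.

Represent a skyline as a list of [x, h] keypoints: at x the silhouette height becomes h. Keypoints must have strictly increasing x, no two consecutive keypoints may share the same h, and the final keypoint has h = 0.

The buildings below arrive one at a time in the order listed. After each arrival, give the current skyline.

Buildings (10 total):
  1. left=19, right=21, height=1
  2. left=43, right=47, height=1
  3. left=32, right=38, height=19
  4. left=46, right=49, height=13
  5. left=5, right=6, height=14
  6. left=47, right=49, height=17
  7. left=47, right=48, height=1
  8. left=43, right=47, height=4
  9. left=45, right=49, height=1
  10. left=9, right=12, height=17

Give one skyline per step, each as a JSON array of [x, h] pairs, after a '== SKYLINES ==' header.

== SKYLINES ==
[[19,1],[21,0]]
[[19,1],[21,0],[43,1],[47,0]]
[[19,1],[21,0],[32,19],[38,0],[43,1],[47,0]]
[[19,1],[21,0],[32,19],[38,0],[43,1],[46,13],[49,0]]
[[5,14],[6,0],[19,1],[21,0],[32,19],[38,0],[43,1],[46,13],[49,0]]
[[5,14],[6,0],[19,1],[21,0],[32,19],[38,0],[43,1],[46,13],[47,17],[49,0]]
[[5,14],[6,0],[19,1],[21,0],[32,19],[38,0],[43,1],[46,13],[47,17],[49,0]]
[[5,14],[6,0],[19,1],[21,0],[32,19],[38,0],[43,4],[46,13],[47,17],[49,0]]
[[5,14],[6,0],[19,1],[21,0],[32,19],[38,0],[43,4],[46,13],[47,17],[49,0]]
[[5,14],[6,0],[9,17],[12,0],[19,1],[21,0],[32,19],[38,0],[43,4],[46,13],[47,17],[49,0]]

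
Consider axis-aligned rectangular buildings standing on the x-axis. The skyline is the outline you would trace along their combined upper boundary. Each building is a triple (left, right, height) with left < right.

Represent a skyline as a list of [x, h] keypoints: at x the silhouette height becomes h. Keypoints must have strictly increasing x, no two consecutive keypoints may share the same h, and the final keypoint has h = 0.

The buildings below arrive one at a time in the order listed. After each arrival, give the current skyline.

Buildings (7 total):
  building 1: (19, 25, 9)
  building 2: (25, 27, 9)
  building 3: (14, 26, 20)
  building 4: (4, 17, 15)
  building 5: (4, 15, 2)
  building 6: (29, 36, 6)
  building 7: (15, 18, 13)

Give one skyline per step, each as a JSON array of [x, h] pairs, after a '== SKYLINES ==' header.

== SKYLINES ==
[[19,9],[25,0]]
[[19,9],[27,0]]
[[14,20],[26,9],[27,0]]
[[4,15],[14,20],[26,9],[27,0]]
[[4,15],[14,20],[26,9],[27,0]]
[[4,15],[14,20],[26,9],[27,0],[29,6],[36,0]]
[[4,15],[14,20],[26,9],[27,0],[29,6],[36,0]]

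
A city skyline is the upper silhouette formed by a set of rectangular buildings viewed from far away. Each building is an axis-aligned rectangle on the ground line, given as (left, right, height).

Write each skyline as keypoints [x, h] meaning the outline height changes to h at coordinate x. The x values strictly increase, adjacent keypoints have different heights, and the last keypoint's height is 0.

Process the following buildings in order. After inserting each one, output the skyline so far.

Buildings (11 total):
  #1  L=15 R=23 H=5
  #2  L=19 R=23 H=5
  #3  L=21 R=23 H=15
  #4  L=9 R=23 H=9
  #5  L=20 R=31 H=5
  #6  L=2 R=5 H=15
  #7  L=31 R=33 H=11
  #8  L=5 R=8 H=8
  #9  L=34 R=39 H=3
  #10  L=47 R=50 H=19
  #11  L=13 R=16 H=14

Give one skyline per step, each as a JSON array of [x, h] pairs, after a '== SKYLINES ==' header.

== SKYLINES ==
[[15,5],[23,0]]
[[15,5],[23,0]]
[[15,5],[21,15],[23,0]]
[[9,9],[21,15],[23,0]]
[[9,9],[21,15],[23,5],[31,0]]
[[2,15],[5,0],[9,9],[21,15],[23,5],[31,0]]
[[2,15],[5,0],[9,9],[21,15],[23,5],[31,11],[33,0]]
[[2,15],[5,8],[8,0],[9,9],[21,15],[23,5],[31,11],[33,0]]
[[2,15],[5,8],[8,0],[9,9],[21,15],[23,5],[31,11],[33,0],[34,3],[39,0]]
[[2,15],[5,8],[8,0],[9,9],[21,15],[23,5],[31,11],[33,0],[34,3],[39,0],[47,19],[50,0]]
[[2,15],[5,8],[8,0],[9,9],[13,14],[16,9],[21,15],[23,5],[31,11],[33,0],[34,3],[39,0],[47,19],[50,0]]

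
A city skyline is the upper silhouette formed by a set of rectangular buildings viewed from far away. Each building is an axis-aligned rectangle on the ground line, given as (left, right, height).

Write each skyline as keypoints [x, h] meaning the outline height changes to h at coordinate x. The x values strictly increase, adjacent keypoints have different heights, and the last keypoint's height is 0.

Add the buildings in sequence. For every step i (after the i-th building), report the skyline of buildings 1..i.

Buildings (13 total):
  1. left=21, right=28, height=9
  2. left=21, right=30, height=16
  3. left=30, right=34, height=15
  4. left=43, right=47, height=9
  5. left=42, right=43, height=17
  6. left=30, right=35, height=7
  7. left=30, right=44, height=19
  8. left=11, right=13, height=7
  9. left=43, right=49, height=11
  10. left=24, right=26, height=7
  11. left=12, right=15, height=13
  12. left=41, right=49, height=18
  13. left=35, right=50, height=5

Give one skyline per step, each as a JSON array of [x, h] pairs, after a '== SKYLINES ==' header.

== SKYLINES ==
[[21,9],[28,0]]
[[21,16],[30,0]]
[[21,16],[30,15],[34,0]]
[[21,16],[30,15],[34,0],[43,9],[47,0]]
[[21,16],[30,15],[34,0],[42,17],[43,9],[47,0]]
[[21,16],[30,15],[34,7],[35,0],[42,17],[43,9],[47,0]]
[[21,16],[30,19],[44,9],[47,0]]
[[11,7],[13,0],[21,16],[30,19],[44,9],[47,0]]
[[11,7],[13,0],[21,16],[30,19],[44,11],[49,0]]
[[11,7],[13,0],[21,16],[30,19],[44,11],[49,0]]
[[11,7],[12,13],[15,0],[21,16],[30,19],[44,11],[49,0]]
[[11,7],[12,13],[15,0],[21,16],[30,19],[44,18],[49,0]]
[[11,7],[12,13],[15,0],[21,16],[30,19],[44,18],[49,5],[50,0]]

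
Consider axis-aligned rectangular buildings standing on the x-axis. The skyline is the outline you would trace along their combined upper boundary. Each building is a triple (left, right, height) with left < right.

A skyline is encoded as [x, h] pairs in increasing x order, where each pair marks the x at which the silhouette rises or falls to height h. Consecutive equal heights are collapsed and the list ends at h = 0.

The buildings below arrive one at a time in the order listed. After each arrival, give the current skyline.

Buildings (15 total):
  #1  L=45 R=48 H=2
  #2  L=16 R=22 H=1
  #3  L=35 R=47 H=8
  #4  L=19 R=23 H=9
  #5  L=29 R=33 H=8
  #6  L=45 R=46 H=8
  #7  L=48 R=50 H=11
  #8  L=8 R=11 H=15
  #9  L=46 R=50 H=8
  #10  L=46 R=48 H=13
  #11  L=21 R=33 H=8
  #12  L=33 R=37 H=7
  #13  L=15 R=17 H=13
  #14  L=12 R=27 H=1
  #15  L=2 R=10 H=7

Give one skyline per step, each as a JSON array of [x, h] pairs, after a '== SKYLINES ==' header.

== SKYLINES ==
[[45,2],[48,0]]
[[16,1],[22,0],[45,2],[48,0]]
[[16,1],[22,0],[35,8],[47,2],[48,0]]
[[16,1],[19,9],[23,0],[35,8],[47,2],[48,0]]
[[16,1],[19,9],[23,0],[29,8],[33,0],[35,8],[47,2],[48,0]]
[[16,1],[19,9],[23,0],[29,8],[33,0],[35,8],[47,2],[48,0]]
[[16,1],[19,9],[23,0],[29,8],[33,0],[35,8],[47,2],[48,11],[50,0]]
[[8,15],[11,0],[16,1],[19,9],[23,0],[29,8],[33,0],[35,8],[47,2],[48,11],[50,0]]
[[8,15],[11,0],[16,1],[19,9],[23,0],[29,8],[33,0],[35,8],[48,11],[50,0]]
[[8,15],[11,0],[16,1],[19,9],[23,0],[29,8],[33,0],[35,8],[46,13],[48,11],[50,0]]
[[8,15],[11,0],[16,1],[19,9],[23,8],[33,0],[35,8],[46,13],[48,11],[50,0]]
[[8,15],[11,0],[16,1],[19,9],[23,8],[33,7],[35,8],[46,13],[48,11],[50,0]]
[[8,15],[11,0],[15,13],[17,1],[19,9],[23,8],[33,7],[35,8],[46,13],[48,11],[50,0]]
[[8,15],[11,0],[12,1],[15,13],[17,1],[19,9],[23,8],[33,7],[35,8],[46,13],[48,11],[50,0]]
[[2,7],[8,15],[11,0],[12,1],[15,13],[17,1],[19,9],[23,8],[33,7],[35,8],[46,13],[48,11],[50,0]]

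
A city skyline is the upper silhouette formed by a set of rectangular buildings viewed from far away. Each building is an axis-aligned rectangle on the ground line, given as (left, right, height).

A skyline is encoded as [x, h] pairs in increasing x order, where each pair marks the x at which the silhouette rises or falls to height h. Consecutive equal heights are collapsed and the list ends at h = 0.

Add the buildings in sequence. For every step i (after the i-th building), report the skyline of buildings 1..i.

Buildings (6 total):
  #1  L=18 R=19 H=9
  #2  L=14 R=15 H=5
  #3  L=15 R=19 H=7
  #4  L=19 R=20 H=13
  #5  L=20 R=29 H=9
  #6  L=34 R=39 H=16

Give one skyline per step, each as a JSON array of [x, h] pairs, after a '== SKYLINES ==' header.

== SKYLINES ==
[[18,9],[19,0]]
[[14,5],[15,0],[18,9],[19,0]]
[[14,5],[15,7],[18,9],[19,0]]
[[14,5],[15,7],[18,9],[19,13],[20,0]]
[[14,5],[15,7],[18,9],[19,13],[20,9],[29,0]]
[[14,5],[15,7],[18,9],[19,13],[20,9],[29,0],[34,16],[39,0]]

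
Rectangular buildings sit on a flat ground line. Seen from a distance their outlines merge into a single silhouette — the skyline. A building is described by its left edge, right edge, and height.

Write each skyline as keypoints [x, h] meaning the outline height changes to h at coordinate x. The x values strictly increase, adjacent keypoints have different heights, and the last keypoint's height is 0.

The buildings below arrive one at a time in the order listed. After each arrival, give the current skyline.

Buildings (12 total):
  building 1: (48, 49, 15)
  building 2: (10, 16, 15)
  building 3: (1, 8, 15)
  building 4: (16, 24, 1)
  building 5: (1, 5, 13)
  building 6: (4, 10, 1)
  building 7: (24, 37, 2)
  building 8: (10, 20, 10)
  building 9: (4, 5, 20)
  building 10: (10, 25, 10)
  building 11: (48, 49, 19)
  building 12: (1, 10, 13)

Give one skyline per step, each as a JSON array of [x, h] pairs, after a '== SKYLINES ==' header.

== SKYLINES ==
[[48,15],[49,0]]
[[10,15],[16,0],[48,15],[49,0]]
[[1,15],[8,0],[10,15],[16,0],[48,15],[49,0]]
[[1,15],[8,0],[10,15],[16,1],[24,0],[48,15],[49,0]]
[[1,15],[8,0],[10,15],[16,1],[24,0],[48,15],[49,0]]
[[1,15],[8,1],[10,15],[16,1],[24,0],[48,15],[49,0]]
[[1,15],[8,1],[10,15],[16,1],[24,2],[37,0],[48,15],[49,0]]
[[1,15],[8,1],[10,15],[16,10],[20,1],[24,2],[37,0],[48,15],[49,0]]
[[1,15],[4,20],[5,15],[8,1],[10,15],[16,10],[20,1],[24,2],[37,0],[48,15],[49,0]]
[[1,15],[4,20],[5,15],[8,1],[10,15],[16,10],[25,2],[37,0],[48,15],[49,0]]
[[1,15],[4,20],[5,15],[8,1],[10,15],[16,10],[25,2],[37,0],[48,19],[49,0]]
[[1,15],[4,20],[5,15],[8,13],[10,15],[16,10],[25,2],[37,0],[48,19],[49,0]]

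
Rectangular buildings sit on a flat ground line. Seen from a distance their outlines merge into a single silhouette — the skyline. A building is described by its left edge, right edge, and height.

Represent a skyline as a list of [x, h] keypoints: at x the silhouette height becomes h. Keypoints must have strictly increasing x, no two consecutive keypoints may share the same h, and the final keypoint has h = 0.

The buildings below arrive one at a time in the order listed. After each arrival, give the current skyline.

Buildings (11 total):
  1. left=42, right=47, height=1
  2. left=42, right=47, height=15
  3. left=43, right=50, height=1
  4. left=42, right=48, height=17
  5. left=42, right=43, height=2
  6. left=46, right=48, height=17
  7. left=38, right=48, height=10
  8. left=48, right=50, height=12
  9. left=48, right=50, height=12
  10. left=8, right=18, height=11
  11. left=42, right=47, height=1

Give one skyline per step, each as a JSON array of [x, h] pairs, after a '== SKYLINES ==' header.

== SKYLINES ==
[[42,1],[47,0]]
[[42,15],[47,0]]
[[42,15],[47,1],[50,0]]
[[42,17],[48,1],[50,0]]
[[42,17],[48,1],[50,0]]
[[42,17],[48,1],[50,0]]
[[38,10],[42,17],[48,1],[50,0]]
[[38,10],[42,17],[48,12],[50,0]]
[[38,10],[42,17],[48,12],[50,0]]
[[8,11],[18,0],[38,10],[42,17],[48,12],[50,0]]
[[8,11],[18,0],[38,10],[42,17],[48,12],[50,0]]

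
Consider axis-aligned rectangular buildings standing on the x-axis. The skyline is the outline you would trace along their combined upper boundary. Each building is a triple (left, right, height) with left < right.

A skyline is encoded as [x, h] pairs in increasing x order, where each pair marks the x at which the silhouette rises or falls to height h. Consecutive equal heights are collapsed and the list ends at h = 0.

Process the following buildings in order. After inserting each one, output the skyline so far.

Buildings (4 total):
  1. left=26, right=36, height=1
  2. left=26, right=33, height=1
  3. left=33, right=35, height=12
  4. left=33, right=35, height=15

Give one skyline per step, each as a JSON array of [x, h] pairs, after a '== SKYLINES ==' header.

== SKYLINES ==
[[26,1],[36,0]]
[[26,1],[36,0]]
[[26,1],[33,12],[35,1],[36,0]]
[[26,1],[33,15],[35,1],[36,0]]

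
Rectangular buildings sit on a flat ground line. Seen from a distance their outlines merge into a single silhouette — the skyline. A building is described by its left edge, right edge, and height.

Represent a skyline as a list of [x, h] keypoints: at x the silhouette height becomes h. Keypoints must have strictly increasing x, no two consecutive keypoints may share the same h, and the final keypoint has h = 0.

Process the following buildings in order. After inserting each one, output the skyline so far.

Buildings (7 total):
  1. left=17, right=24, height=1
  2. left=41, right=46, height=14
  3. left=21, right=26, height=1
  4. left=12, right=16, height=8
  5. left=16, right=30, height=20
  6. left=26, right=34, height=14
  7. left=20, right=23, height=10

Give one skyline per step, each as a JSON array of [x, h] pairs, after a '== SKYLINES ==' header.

== SKYLINES ==
[[17,1],[24,0]]
[[17,1],[24,0],[41,14],[46,0]]
[[17,1],[26,0],[41,14],[46,0]]
[[12,8],[16,0],[17,1],[26,0],[41,14],[46,0]]
[[12,8],[16,20],[30,0],[41,14],[46,0]]
[[12,8],[16,20],[30,14],[34,0],[41,14],[46,0]]
[[12,8],[16,20],[30,14],[34,0],[41,14],[46,0]]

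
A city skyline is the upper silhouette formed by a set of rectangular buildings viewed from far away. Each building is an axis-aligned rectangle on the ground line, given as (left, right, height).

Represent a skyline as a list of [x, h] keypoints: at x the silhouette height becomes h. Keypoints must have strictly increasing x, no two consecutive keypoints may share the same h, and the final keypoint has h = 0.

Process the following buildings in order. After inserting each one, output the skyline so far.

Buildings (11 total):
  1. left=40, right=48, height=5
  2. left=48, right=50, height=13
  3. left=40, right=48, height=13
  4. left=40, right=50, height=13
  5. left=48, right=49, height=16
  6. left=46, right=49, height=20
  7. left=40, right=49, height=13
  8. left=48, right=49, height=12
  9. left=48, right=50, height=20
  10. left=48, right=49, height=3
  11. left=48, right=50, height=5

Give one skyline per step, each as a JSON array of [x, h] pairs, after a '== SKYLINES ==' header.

== SKYLINES ==
[[40,5],[48,0]]
[[40,5],[48,13],[50,0]]
[[40,13],[50,0]]
[[40,13],[50,0]]
[[40,13],[48,16],[49,13],[50,0]]
[[40,13],[46,20],[49,13],[50,0]]
[[40,13],[46,20],[49,13],[50,0]]
[[40,13],[46,20],[49,13],[50,0]]
[[40,13],[46,20],[50,0]]
[[40,13],[46,20],[50,0]]
[[40,13],[46,20],[50,0]]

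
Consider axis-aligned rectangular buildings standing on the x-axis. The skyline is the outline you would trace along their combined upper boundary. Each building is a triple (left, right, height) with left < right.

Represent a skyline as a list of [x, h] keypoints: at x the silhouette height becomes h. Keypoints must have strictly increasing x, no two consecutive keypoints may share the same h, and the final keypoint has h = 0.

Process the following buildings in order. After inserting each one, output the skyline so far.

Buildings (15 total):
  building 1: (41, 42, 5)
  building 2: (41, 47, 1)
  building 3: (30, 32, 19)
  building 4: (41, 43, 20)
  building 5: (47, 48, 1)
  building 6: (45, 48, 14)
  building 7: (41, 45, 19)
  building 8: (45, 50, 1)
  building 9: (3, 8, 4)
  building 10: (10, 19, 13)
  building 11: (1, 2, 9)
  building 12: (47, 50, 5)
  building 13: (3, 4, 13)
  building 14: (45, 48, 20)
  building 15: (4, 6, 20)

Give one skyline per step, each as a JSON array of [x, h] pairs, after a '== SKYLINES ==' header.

== SKYLINES ==
[[41,5],[42,0]]
[[41,5],[42,1],[47,0]]
[[30,19],[32,0],[41,5],[42,1],[47,0]]
[[30,19],[32,0],[41,20],[43,1],[47,0]]
[[30,19],[32,0],[41,20],[43,1],[48,0]]
[[30,19],[32,0],[41,20],[43,1],[45,14],[48,0]]
[[30,19],[32,0],[41,20],[43,19],[45,14],[48,0]]
[[30,19],[32,0],[41,20],[43,19],[45,14],[48,1],[50,0]]
[[3,4],[8,0],[30,19],[32,0],[41,20],[43,19],[45,14],[48,1],[50,0]]
[[3,4],[8,0],[10,13],[19,0],[30,19],[32,0],[41,20],[43,19],[45,14],[48,1],[50,0]]
[[1,9],[2,0],[3,4],[8,0],[10,13],[19,0],[30,19],[32,0],[41,20],[43,19],[45,14],[48,1],[50,0]]
[[1,9],[2,0],[3,4],[8,0],[10,13],[19,0],[30,19],[32,0],[41,20],[43,19],[45,14],[48,5],[50,0]]
[[1,9],[2,0],[3,13],[4,4],[8,0],[10,13],[19,0],[30,19],[32,0],[41,20],[43,19],[45,14],[48,5],[50,0]]
[[1,9],[2,0],[3,13],[4,4],[8,0],[10,13],[19,0],[30,19],[32,0],[41,20],[43,19],[45,20],[48,5],[50,0]]
[[1,9],[2,0],[3,13],[4,20],[6,4],[8,0],[10,13],[19,0],[30,19],[32,0],[41,20],[43,19],[45,20],[48,5],[50,0]]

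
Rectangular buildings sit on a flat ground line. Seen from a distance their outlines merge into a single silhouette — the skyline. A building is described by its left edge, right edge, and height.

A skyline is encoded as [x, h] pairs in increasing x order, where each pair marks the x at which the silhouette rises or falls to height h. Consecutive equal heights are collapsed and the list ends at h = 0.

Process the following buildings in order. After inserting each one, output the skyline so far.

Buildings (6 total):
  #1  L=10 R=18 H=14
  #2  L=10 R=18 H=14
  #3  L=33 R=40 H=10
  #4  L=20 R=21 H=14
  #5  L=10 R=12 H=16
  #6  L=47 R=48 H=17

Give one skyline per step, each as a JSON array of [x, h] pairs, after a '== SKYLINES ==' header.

== SKYLINES ==
[[10,14],[18,0]]
[[10,14],[18,0]]
[[10,14],[18,0],[33,10],[40,0]]
[[10,14],[18,0],[20,14],[21,0],[33,10],[40,0]]
[[10,16],[12,14],[18,0],[20,14],[21,0],[33,10],[40,0]]
[[10,16],[12,14],[18,0],[20,14],[21,0],[33,10],[40,0],[47,17],[48,0]]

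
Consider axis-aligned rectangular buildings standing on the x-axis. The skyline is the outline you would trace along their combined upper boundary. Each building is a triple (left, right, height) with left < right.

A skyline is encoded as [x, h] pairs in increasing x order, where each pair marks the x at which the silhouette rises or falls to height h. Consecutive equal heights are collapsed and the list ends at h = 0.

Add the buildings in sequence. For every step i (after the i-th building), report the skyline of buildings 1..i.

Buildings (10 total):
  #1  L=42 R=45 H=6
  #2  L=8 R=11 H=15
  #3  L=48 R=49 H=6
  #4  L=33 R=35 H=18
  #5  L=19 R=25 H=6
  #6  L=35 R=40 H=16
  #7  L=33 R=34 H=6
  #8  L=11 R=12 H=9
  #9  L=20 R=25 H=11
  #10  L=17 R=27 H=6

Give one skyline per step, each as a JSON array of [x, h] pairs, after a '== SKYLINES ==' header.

== SKYLINES ==
[[42,6],[45,0]]
[[8,15],[11,0],[42,6],[45,0]]
[[8,15],[11,0],[42,6],[45,0],[48,6],[49,0]]
[[8,15],[11,0],[33,18],[35,0],[42,6],[45,0],[48,6],[49,0]]
[[8,15],[11,0],[19,6],[25,0],[33,18],[35,0],[42,6],[45,0],[48,6],[49,0]]
[[8,15],[11,0],[19,6],[25,0],[33,18],[35,16],[40,0],[42,6],[45,0],[48,6],[49,0]]
[[8,15],[11,0],[19,6],[25,0],[33,18],[35,16],[40,0],[42,6],[45,0],[48,6],[49,0]]
[[8,15],[11,9],[12,0],[19,6],[25,0],[33,18],[35,16],[40,0],[42,6],[45,0],[48,6],[49,0]]
[[8,15],[11,9],[12,0],[19,6],[20,11],[25,0],[33,18],[35,16],[40,0],[42,6],[45,0],[48,6],[49,0]]
[[8,15],[11,9],[12,0],[17,6],[20,11],[25,6],[27,0],[33,18],[35,16],[40,0],[42,6],[45,0],[48,6],[49,0]]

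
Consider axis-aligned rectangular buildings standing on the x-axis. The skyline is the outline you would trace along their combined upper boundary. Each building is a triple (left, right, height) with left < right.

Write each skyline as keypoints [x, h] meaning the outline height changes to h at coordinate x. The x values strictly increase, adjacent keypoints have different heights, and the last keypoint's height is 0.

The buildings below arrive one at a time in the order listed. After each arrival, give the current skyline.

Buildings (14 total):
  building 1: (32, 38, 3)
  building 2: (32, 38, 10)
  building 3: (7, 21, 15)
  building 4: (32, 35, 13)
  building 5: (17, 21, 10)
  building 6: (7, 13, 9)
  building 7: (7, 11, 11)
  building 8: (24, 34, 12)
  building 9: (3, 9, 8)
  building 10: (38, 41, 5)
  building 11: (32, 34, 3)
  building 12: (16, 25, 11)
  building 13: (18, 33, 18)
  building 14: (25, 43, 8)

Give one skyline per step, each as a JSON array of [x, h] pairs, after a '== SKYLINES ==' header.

== SKYLINES ==
[[32,3],[38,0]]
[[32,10],[38,0]]
[[7,15],[21,0],[32,10],[38,0]]
[[7,15],[21,0],[32,13],[35,10],[38,0]]
[[7,15],[21,0],[32,13],[35,10],[38,0]]
[[7,15],[21,0],[32,13],[35,10],[38,0]]
[[7,15],[21,0],[32,13],[35,10],[38,0]]
[[7,15],[21,0],[24,12],[32,13],[35,10],[38,0]]
[[3,8],[7,15],[21,0],[24,12],[32,13],[35,10],[38,0]]
[[3,8],[7,15],[21,0],[24,12],[32,13],[35,10],[38,5],[41,0]]
[[3,8],[7,15],[21,0],[24,12],[32,13],[35,10],[38,5],[41,0]]
[[3,8],[7,15],[21,11],[24,12],[32,13],[35,10],[38,5],[41,0]]
[[3,8],[7,15],[18,18],[33,13],[35,10],[38,5],[41,0]]
[[3,8],[7,15],[18,18],[33,13],[35,10],[38,8],[43,0]]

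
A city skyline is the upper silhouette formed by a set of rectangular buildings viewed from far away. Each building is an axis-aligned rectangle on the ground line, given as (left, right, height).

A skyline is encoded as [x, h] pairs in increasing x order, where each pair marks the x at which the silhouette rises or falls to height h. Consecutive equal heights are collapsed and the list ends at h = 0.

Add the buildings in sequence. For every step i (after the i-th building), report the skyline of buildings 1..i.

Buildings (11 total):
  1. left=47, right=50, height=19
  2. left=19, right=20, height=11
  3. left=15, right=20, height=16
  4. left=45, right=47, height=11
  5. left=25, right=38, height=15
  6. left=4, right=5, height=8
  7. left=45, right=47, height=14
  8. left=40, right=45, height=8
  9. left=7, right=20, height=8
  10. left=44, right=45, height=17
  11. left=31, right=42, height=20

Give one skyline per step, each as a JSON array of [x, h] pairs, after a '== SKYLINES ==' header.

== SKYLINES ==
[[47,19],[50,0]]
[[19,11],[20,0],[47,19],[50,0]]
[[15,16],[20,0],[47,19],[50,0]]
[[15,16],[20,0],[45,11],[47,19],[50,0]]
[[15,16],[20,0],[25,15],[38,0],[45,11],[47,19],[50,0]]
[[4,8],[5,0],[15,16],[20,0],[25,15],[38,0],[45,11],[47,19],[50,0]]
[[4,8],[5,0],[15,16],[20,0],[25,15],[38,0],[45,14],[47,19],[50,0]]
[[4,8],[5,0],[15,16],[20,0],[25,15],[38,0],[40,8],[45,14],[47,19],[50,0]]
[[4,8],[5,0],[7,8],[15,16],[20,0],[25,15],[38,0],[40,8],[45,14],[47,19],[50,0]]
[[4,8],[5,0],[7,8],[15,16],[20,0],[25,15],[38,0],[40,8],[44,17],[45,14],[47,19],[50,0]]
[[4,8],[5,0],[7,8],[15,16],[20,0],[25,15],[31,20],[42,8],[44,17],[45,14],[47,19],[50,0]]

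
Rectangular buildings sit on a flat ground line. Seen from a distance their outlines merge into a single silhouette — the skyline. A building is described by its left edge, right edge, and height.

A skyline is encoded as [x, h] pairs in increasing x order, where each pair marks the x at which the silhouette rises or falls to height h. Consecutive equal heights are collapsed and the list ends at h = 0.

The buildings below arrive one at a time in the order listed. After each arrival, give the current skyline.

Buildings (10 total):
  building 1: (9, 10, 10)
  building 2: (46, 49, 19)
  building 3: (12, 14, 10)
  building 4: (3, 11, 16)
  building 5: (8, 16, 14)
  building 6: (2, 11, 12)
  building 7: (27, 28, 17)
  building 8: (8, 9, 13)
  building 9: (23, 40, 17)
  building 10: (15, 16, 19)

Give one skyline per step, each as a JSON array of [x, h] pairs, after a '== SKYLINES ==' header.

== SKYLINES ==
[[9,10],[10,0]]
[[9,10],[10,0],[46,19],[49,0]]
[[9,10],[10,0],[12,10],[14,0],[46,19],[49,0]]
[[3,16],[11,0],[12,10],[14,0],[46,19],[49,0]]
[[3,16],[11,14],[16,0],[46,19],[49,0]]
[[2,12],[3,16],[11,14],[16,0],[46,19],[49,0]]
[[2,12],[3,16],[11,14],[16,0],[27,17],[28,0],[46,19],[49,0]]
[[2,12],[3,16],[11,14],[16,0],[27,17],[28,0],[46,19],[49,0]]
[[2,12],[3,16],[11,14],[16,0],[23,17],[40,0],[46,19],[49,0]]
[[2,12],[3,16],[11,14],[15,19],[16,0],[23,17],[40,0],[46,19],[49,0]]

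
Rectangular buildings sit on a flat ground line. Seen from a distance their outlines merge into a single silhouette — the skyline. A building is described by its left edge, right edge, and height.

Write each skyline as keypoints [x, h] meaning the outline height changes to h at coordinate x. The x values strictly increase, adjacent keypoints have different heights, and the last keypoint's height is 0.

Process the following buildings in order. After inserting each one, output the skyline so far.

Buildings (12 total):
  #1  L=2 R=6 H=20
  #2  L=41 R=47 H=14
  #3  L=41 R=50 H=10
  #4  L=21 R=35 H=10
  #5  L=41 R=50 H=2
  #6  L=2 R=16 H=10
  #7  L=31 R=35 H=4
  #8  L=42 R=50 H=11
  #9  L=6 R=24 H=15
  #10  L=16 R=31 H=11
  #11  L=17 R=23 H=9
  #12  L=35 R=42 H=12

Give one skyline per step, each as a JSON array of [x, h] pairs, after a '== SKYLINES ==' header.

== SKYLINES ==
[[2,20],[6,0]]
[[2,20],[6,0],[41,14],[47,0]]
[[2,20],[6,0],[41,14],[47,10],[50,0]]
[[2,20],[6,0],[21,10],[35,0],[41,14],[47,10],[50,0]]
[[2,20],[6,0],[21,10],[35,0],[41,14],[47,10],[50,0]]
[[2,20],[6,10],[16,0],[21,10],[35,0],[41,14],[47,10],[50,0]]
[[2,20],[6,10],[16,0],[21,10],[35,0],[41,14],[47,10],[50,0]]
[[2,20],[6,10],[16,0],[21,10],[35,0],[41,14],[47,11],[50,0]]
[[2,20],[6,15],[24,10],[35,0],[41,14],[47,11],[50,0]]
[[2,20],[6,15],[24,11],[31,10],[35,0],[41,14],[47,11],[50,0]]
[[2,20],[6,15],[24,11],[31,10],[35,0],[41,14],[47,11],[50,0]]
[[2,20],[6,15],[24,11],[31,10],[35,12],[41,14],[47,11],[50,0]]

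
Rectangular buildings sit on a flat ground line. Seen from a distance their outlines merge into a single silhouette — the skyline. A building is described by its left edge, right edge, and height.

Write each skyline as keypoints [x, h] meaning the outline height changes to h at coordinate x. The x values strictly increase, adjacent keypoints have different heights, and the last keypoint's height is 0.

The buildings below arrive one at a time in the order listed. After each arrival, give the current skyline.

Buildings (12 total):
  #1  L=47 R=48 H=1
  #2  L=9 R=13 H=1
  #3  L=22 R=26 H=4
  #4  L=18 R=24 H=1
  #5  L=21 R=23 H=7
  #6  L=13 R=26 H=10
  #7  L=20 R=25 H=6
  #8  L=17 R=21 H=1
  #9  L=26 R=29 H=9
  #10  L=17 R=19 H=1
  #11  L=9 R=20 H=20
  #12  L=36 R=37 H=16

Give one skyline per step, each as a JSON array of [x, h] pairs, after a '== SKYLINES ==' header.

== SKYLINES ==
[[47,1],[48,0]]
[[9,1],[13,0],[47,1],[48,0]]
[[9,1],[13,0],[22,4],[26,0],[47,1],[48,0]]
[[9,1],[13,0],[18,1],[22,4],[26,0],[47,1],[48,0]]
[[9,1],[13,0],[18,1],[21,7],[23,4],[26,0],[47,1],[48,0]]
[[9,1],[13,10],[26,0],[47,1],[48,0]]
[[9,1],[13,10],[26,0],[47,1],[48,0]]
[[9,1],[13,10],[26,0],[47,1],[48,0]]
[[9,1],[13,10],[26,9],[29,0],[47,1],[48,0]]
[[9,1],[13,10],[26,9],[29,0],[47,1],[48,0]]
[[9,20],[20,10],[26,9],[29,0],[47,1],[48,0]]
[[9,20],[20,10],[26,9],[29,0],[36,16],[37,0],[47,1],[48,0]]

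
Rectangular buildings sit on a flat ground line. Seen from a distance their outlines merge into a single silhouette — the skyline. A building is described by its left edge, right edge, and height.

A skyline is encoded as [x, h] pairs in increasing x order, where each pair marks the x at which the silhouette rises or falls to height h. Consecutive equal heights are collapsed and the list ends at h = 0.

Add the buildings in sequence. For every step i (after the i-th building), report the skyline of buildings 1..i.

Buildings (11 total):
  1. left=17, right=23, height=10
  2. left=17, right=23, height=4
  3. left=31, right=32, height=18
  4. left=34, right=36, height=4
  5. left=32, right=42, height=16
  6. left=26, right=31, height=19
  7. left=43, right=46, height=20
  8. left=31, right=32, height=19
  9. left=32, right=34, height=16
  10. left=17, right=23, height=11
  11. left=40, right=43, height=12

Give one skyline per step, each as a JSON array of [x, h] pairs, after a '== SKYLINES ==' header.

== SKYLINES ==
[[17,10],[23,0]]
[[17,10],[23,0]]
[[17,10],[23,0],[31,18],[32,0]]
[[17,10],[23,0],[31,18],[32,0],[34,4],[36,0]]
[[17,10],[23,0],[31,18],[32,16],[42,0]]
[[17,10],[23,0],[26,19],[31,18],[32,16],[42,0]]
[[17,10],[23,0],[26,19],[31,18],[32,16],[42,0],[43,20],[46,0]]
[[17,10],[23,0],[26,19],[32,16],[42,0],[43,20],[46,0]]
[[17,10],[23,0],[26,19],[32,16],[42,0],[43,20],[46,0]]
[[17,11],[23,0],[26,19],[32,16],[42,0],[43,20],[46,0]]
[[17,11],[23,0],[26,19],[32,16],[42,12],[43,20],[46,0]]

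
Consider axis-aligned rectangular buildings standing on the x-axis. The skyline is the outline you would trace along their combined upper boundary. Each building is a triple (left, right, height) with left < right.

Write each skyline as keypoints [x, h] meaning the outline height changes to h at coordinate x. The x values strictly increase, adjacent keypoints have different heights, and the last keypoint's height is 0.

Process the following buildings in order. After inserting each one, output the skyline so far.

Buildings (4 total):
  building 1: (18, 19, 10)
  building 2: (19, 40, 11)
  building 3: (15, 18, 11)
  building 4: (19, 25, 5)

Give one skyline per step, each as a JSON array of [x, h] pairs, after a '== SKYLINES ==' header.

== SKYLINES ==
[[18,10],[19,0]]
[[18,10],[19,11],[40,0]]
[[15,11],[18,10],[19,11],[40,0]]
[[15,11],[18,10],[19,11],[40,0]]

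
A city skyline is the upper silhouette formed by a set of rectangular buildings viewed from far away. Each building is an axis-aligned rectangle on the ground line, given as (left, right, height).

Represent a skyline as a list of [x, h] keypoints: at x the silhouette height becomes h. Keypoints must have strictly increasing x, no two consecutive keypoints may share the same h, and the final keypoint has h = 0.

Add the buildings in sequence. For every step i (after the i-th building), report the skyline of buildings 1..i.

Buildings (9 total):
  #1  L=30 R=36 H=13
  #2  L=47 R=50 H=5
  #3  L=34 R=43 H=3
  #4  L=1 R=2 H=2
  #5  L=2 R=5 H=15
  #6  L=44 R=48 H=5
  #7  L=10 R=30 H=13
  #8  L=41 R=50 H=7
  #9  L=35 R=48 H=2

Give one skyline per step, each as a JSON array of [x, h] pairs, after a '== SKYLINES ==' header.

== SKYLINES ==
[[30,13],[36,0]]
[[30,13],[36,0],[47,5],[50,0]]
[[30,13],[36,3],[43,0],[47,5],[50,0]]
[[1,2],[2,0],[30,13],[36,3],[43,0],[47,5],[50,0]]
[[1,2],[2,15],[5,0],[30,13],[36,3],[43,0],[47,5],[50,0]]
[[1,2],[2,15],[5,0],[30,13],[36,3],[43,0],[44,5],[50,0]]
[[1,2],[2,15],[5,0],[10,13],[36,3],[43,0],[44,5],[50,0]]
[[1,2],[2,15],[5,0],[10,13],[36,3],[41,7],[50,0]]
[[1,2],[2,15],[5,0],[10,13],[36,3],[41,7],[50,0]]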